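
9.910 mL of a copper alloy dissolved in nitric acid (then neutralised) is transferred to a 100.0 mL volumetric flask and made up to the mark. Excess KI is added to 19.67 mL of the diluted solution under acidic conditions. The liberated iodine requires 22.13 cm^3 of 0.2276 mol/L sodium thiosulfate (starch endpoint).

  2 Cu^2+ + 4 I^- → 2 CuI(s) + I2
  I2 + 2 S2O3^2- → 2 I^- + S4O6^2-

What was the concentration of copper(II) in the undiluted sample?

2.584 mol/L

n(S2O3^2-) = 0.02213 × 0.2276 = 5.037 × 10^-3 mol
n(I2) = n(S2O3^2-)/2 = 2.518 × 10^-3 mol
From the 2:1 ratio, n(Cu2+) in the aliquot = 2/1 × 2.518 × 10^-3 = 5.037 × 10^-3 mol
[Cu2+]_dilute = 5.037 × 10^-3 / 0.01967 = 0.2561 mol/L
[Cu2+]_original = 0.2561 × 100.0/9.910 = 2.584 mol/L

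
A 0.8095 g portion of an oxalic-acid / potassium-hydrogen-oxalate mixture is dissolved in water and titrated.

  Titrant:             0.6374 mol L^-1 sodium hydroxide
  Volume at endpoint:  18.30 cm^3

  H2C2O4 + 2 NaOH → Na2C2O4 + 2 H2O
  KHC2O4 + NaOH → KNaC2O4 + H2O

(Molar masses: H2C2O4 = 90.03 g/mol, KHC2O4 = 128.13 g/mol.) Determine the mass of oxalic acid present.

0.3710 g

n(NaOH) = 0.01830 × 0.6374 = 0.01166 mol
Let x = n(H2C2O4), y = n(KHC2O4).
Titrant: 2x + 1y = 0.01166;  mass: 90.03x + 128.13y = 0.8095
Solving, x = 4.121 × 10^-3 mol, y = 3.422 × 10^-3 mol
mass of H2C2O4 = 4.121 × 10^-3 × 90.03 = 0.3710 g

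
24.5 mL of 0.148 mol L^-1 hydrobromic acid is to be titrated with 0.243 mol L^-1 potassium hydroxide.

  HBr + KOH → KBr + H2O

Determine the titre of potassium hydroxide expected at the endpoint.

n(HBr) = 0.0245 L × 0.148 mol/L = 3.63 × 10^-3 mol
n(KOH) = 3.63 × 10^-3 mol (1:1 stoichiometry)
V(KOH) = 3.63 × 10^-3 mol / 0.243 mol/L = 0.0149 L = 14.9 mL

14.9 mL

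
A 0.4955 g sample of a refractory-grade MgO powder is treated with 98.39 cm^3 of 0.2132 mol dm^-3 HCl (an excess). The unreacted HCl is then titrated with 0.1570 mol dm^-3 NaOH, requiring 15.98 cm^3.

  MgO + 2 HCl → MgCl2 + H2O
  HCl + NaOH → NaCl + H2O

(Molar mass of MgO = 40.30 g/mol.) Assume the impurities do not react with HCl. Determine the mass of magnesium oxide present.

0.3721 g

n(HCl) added = 0.09839 × 0.2132 = 0.02098 mol
n(NaOH) used in back-titration = 0.01598 × 0.1570 = 2.509 × 10^-3 mol
n(HCl) left over = 2.509 × 10^-3 mol (1:1 ratio)
n(HCl) consumed by analyte = 0.02098 − 2.509 × 10^-3 = 0.01847 mol
From the 1:2 ratio, n(MgO) = 1/2 × 0.01847 = 9.234 × 10^-3 mol
mass of MgO = 9.234 × 10^-3 × 40.30 = 0.3721 g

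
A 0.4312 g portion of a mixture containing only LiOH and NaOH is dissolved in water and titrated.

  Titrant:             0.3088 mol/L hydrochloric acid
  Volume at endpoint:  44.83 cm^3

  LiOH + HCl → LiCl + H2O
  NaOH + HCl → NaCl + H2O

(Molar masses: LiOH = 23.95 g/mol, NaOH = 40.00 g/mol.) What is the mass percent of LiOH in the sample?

42.41 %

n(HCl) = 0.04483 × 0.3088 = 0.01384 mol
Let x = n(LiOH), y = n(NaOH).
Titrant: 1x + 1y = 0.01384;  mass: 23.95x + 40.00y = 0.4312
Solving, x = 7.635 × 10^-3 mol, y = 6.209 × 10^-3 mol
mass of LiOH = 7.635 × 10^-3 × 23.95 = 0.1829 g
% LiOH = 0.1829 / 0.4312 × 100 = 42.41 %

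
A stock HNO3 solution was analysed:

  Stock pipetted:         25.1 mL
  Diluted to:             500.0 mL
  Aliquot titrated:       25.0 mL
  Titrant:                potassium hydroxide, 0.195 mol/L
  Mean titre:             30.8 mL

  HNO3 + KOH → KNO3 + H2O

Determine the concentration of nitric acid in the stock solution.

4.79 mol/L

n(KOH) = 0.0308 × 0.195 = 6.01 × 10^-3 mol
n(HNO3) in the aliquot = 6.01 × 10^-3 mol (1:1 ratio)
[HNO3]_dilute = 6.01 × 10^-3 / 0.0250 = 0.240 mol/L
Dilution factor = 500.0 / 25.1 = 19.92
[HNO3]_stock = 0.240 × 19.92 = 4.79 mol/L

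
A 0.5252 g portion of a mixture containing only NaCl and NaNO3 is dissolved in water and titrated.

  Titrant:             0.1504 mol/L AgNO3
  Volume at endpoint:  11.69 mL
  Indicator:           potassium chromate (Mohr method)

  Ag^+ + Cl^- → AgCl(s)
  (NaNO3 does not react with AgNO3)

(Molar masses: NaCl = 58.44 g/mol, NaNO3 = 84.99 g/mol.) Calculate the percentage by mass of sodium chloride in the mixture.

n(AgNO3) = 0.01169 × 0.1504 = 1.758 × 10^-3 mol
Let x = n(NaCl), y = n(NaNO3).
Titrant: 1x = 1.758 × 10^-3;  mass: 58.44x + 84.99y = 0.5252
Solving, x = 1.758 × 10^-3 mol, y = 4.971 × 10^-3 mol
mass of NaCl = 1.758 × 10^-3 × 58.44 = 0.1027 g
% NaCl = 0.1027 / 0.5252 × 100 = 19.56 %

19.56 %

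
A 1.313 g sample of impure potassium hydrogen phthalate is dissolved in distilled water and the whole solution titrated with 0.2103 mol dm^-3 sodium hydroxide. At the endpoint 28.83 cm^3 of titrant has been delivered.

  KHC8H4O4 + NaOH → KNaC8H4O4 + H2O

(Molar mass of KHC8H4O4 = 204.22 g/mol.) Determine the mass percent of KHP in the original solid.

n(NaOH) = 0.02883 L × 0.2103 mol/L = 6.063 × 10^-3 mol
n(KHC8H4O4) = 6.063 × 10^-3 mol (1:1 ratio)
mass of KHC8H4O4 = 6.063 × 10^-3 × 204.22 g/mol = 1.238 g
% KHC8H4O4 = 1.238 / 1.313 × 100 = 94.30 %

94.30 %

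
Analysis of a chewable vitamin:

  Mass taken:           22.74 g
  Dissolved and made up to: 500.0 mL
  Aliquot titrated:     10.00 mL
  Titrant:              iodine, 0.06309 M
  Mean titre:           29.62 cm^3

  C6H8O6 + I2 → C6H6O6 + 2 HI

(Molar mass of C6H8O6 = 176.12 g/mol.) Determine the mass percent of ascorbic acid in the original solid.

72.37 %

n(I2) per titration = 0.02962 × 0.06309 = 1.869 × 10^-3 mol
n(C6H8O6) in each aliquot = 1.869 × 10^-3 mol (1:1 ratio)
n(C6H8O6) in the whole flask = 1.869 × 10^-3 × 500.0/10.00 = 0.09344 mol
mass of C6H8O6 = 0.09344 × 176.12 = 16.46 g
% C6H8O6 = 16.46 / 22.74 × 100 = 72.37 %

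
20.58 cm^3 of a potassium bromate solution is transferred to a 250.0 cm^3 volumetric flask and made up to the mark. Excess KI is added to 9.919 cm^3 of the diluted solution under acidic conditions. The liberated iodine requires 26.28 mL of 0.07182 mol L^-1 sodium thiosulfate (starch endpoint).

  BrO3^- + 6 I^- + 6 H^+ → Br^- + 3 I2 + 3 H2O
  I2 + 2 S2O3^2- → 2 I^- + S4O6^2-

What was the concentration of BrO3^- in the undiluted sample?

0.3853 mol/L

n(S2O3^2-) = 0.02628 × 0.07182 = 1.887 × 10^-3 mol
n(I2) = n(S2O3^2-)/2 = 9.437 × 10^-4 mol
From the 1:3 ratio, n(BrO3^-) in the aliquot = 1/3 × 9.437 × 10^-4 = 3.146 × 10^-4 mol
[BrO3^-]_dilute = 3.146 × 10^-4 / 0.009919 = 0.03171 mol/L
[BrO3^-]_original = 0.03171 × 250.0/20.58 = 0.3853 mol/L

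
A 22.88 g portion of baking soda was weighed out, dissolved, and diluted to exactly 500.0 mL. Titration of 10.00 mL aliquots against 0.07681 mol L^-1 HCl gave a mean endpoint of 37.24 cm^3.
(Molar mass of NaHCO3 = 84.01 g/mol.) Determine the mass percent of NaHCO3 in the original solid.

NaHCO3 + HCl → NaCl + H2O + CO2
n(HCl) per titration = 0.03724 × 0.07681 = 2.860 × 10^-3 mol
n(NaHCO3) in each aliquot = 2.860 × 10^-3 mol (1:1 ratio)
n(NaHCO3) in the whole flask = 2.860 × 10^-3 × 500.0/10.00 = 0.1430 mol
mass of NaHCO3 = 0.1430 × 84.01 = 12.02 g
% NaHCO3 = 12.02 / 22.88 × 100 = 52.51 %

52.51 %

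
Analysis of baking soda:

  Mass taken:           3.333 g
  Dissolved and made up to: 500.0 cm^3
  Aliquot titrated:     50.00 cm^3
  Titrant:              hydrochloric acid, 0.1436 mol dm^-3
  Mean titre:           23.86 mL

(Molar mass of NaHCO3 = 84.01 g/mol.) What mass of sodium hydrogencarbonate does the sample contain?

NaHCO3 + HCl → NaCl + H2O + CO2
n(HCl) per titration = 0.02386 × 0.1436 = 3.426 × 10^-3 mol
n(NaHCO3) in each aliquot = 3.426 × 10^-3 mol (1:1 ratio)
n(NaHCO3) in the whole flask = 3.426 × 10^-3 × 500.0/50.00 = 0.03426 mol
mass of NaHCO3 = 0.03426 × 84.01 = 2.878 g

2.878 g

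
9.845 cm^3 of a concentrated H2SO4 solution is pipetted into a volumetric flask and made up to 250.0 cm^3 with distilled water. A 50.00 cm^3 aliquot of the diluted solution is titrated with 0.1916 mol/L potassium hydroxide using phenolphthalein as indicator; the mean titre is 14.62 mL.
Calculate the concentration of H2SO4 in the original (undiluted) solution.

H2SO4 + 2 KOH → K2SO4 + 2 H2O
n(KOH) = 0.01462 × 0.1916 = 2.801 × 10^-3 mol
From the 1:2 ratio, n(H2SO4) in the aliquot = 1/2 × 2.801 × 10^-3 = 1.401 × 10^-3 mol
[H2SO4]_dilute = 1.401 × 10^-3 / 0.05000 = 0.02801 mol/L
Dilution factor = 250.0 / 9.845 = 25.39
[H2SO4]_stock = 0.02801 × 25.39 = 0.7113 mol/L

0.7113 mol/L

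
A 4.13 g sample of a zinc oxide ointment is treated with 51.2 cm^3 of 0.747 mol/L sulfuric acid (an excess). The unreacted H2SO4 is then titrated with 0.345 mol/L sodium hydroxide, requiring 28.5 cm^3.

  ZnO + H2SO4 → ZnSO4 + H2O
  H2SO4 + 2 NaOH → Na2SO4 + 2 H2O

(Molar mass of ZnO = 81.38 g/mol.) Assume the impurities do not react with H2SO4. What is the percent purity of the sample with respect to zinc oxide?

n(H2SO4) added = 0.0512 × 0.747 = 0.0382 mol
n(NaOH) used in back-titration = 0.0285 × 0.345 = 9.83 × 10^-3 mol
From the 1:2 ratio, n(H2SO4) left over = 1/2 × 9.83 × 10^-3 = 4.92 × 10^-3 mol
n(H2SO4) consumed by analyte = 0.0382 − 4.92 × 10^-3 = 0.0333 mol
n(ZnO) = 0.0333 mol (1:1 ratio)
mass of ZnO = 0.0333 × 81.38 = 2.71 g
% ZnO = 2.71 / 4.13 × 100 = 65.7 %

65.7 %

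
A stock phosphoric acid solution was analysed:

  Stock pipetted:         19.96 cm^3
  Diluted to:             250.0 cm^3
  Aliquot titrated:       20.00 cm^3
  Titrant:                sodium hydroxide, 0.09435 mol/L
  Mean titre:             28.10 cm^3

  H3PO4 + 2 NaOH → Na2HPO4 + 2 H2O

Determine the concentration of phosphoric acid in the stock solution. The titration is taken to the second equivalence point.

0.8302 mol/L

n(NaOH) = 0.02810 × 0.09435 = 2.651 × 10^-3 mol
From the 1:2 ratio, n(H3PO4) in the aliquot = 1/2 × 2.651 × 10^-3 = 1.326 × 10^-3 mol
[H3PO4]_dilute = 1.326 × 10^-3 / 0.02000 = 0.06628 mol/L
Dilution factor = 250.0 / 19.96 = 12.53
[H3PO4]_stock = 0.06628 × 12.53 = 0.8302 mol/L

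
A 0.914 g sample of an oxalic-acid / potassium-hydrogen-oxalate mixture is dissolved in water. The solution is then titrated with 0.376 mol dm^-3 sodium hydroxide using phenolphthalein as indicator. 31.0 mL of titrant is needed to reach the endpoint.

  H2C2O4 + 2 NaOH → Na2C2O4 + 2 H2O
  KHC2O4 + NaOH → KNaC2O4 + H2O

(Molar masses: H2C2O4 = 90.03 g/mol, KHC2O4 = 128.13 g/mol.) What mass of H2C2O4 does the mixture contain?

n(NaOH) = 0.0310 × 0.376 = 0.0117 mol
Let x = n(H2C2O4), y = n(KHC2O4).
Titrant: 2x + 1y = 0.0117;  mass: 90.03x + 128.13y = 0.914
Solving, x = 3.49 × 10^-3 mol, y = 4.68 × 10^-3 mol
mass of H2C2O4 = 3.49 × 10^-3 × 90.03 = 0.314 g

0.314 g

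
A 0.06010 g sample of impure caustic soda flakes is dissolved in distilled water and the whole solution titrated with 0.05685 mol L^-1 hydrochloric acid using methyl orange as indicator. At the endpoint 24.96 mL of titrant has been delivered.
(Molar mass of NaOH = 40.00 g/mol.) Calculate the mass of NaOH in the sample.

0.05676 g

NaOH + HCl → NaCl + H2O
n(HCl) = 0.02496 L × 0.05685 mol/L = 1.419 × 10^-3 mol
n(NaOH) = 1.419 × 10^-3 mol (1:1 ratio)
mass of NaOH = 1.419 × 10^-3 × 40.00 g/mol = 0.05676 g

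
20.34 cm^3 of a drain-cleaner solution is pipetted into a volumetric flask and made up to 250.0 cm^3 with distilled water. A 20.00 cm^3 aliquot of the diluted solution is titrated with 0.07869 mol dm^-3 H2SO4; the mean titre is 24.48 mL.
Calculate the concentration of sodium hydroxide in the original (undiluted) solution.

2.368 mol/L

2 NaOH + H2SO4 → Na2SO4 + 2 H2O
n(H2SO4) = 0.02448 × 0.07869 = 1.926 × 10^-3 mol
From the 2:1 ratio, n(NaOH) in the aliquot = 2/1 × 1.926 × 10^-3 = 3.853 × 10^-3 mol
[NaOH]_dilute = 3.853 × 10^-3 / 0.02000 = 0.1926 mol/L
Dilution factor = 250.0 / 20.34 = 12.29
[NaOH]_stock = 0.1926 × 12.29 = 2.368 mol/L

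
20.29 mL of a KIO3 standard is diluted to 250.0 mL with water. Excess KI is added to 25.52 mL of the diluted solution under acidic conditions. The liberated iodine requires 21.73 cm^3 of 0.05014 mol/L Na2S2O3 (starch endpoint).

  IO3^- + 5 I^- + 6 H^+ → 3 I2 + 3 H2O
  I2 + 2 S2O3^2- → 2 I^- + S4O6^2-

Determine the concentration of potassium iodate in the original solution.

0.08767 mol/L

n(S2O3^2-) = 0.02173 × 0.05014 = 1.090 × 10^-3 mol
n(I2) = n(S2O3^2-)/2 = 5.448 × 10^-4 mol
From the 1:3 ratio, n(IO3^-) in the aliquot = 1/3 × 5.448 × 10^-4 = 1.816 × 10^-4 mol
[IO3^-]_dilute = 1.816 × 10^-4 / 0.02552 = 0.007116 mol/L
[IO3^-]_original = 0.007116 × 250.0/20.29 = 0.08767 mol/L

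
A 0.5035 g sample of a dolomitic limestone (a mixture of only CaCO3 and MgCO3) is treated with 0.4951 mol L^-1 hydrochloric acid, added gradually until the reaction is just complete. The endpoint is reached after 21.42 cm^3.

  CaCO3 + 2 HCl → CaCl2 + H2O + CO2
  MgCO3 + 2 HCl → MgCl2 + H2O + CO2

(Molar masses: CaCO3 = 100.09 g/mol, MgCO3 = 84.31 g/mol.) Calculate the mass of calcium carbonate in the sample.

n(HCl) = 0.02142 × 0.4951 = 0.01061 mol
Let x = n(CaCO3), y = n(MgCO3).
Titrant: 2x + 2y = 0.01061;  mass: 100.09x + 84.31y = 0.5035
Solving, x = 3.577 × 10^-3 mol, y = 1.726 × 10^-3 mol
mass of CaCO3 = 3.577 × 10^-3 × 100.09 = 0.3580 g

0.3580 g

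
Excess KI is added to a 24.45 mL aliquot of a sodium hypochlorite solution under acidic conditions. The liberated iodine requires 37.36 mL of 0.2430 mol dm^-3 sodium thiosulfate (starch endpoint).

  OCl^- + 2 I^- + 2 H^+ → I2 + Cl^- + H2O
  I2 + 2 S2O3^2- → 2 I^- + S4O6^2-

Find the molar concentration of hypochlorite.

0.1857 mol/L

n(S2O3^2-) = 0.03736 × 0.2430 = 9.078 × 10^-3 mol
n(I2) = n(S2O3^2-)/2 = 4.539 × 10^-3 mol
n(OCl^-) in the aliquot = 4.539 × 10^-3 mol (1:1 ratio)
[OCl^-] = 4.539 × 10^-3 / 0.02445 = 0.1857 mol/L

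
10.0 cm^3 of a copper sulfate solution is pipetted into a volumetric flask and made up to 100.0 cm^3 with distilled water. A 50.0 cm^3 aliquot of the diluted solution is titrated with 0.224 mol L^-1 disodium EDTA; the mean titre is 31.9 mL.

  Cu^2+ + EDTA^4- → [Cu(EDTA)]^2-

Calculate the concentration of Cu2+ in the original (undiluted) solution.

1.43 mol/L

n(EDTA) = 0.0319 × 0.224 = 7.15 × 10^-3 mol
n(Cu2+) in the aliquot = 7.15 × 10^-3 mol (1:1 ratio)
[Cu2+]_dilute = 7.15 × 10^-3 / 0.0500 = 0.143 mol/L
Dilution factor = 100.0 / 10.0 = 10.00
[Cu2+]_stock = 0.143 × 10.00 = 1.43 mol/L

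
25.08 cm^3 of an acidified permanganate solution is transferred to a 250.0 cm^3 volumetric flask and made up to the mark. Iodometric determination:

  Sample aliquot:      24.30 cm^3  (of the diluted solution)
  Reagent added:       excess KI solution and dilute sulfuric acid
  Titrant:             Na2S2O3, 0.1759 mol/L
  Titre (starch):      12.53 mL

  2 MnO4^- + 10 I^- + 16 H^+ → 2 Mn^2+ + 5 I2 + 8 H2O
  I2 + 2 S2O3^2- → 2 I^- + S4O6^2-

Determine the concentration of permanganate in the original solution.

n(S2O3^2-) = 0.01253 × 0.1759 = 2.204 × 10^-3 mol
n(I2) = n(S2O3^2-)/2 = 1.102 × 10^-3 mol
From the 2:5 ratio, n(MnO4^-) in the aliquot = 2/5 × 1.102 × 10^-3 = 4.408 × 10^-4 mol
[MnO4^-]_dilute = 4.408 × 10^-4 / 0.02430 = 0.01814 mol/L
[MnO4^-]_original = 0.01814 × 250.0/25.08 = 0.1808 mol/L

0.1808 mol/L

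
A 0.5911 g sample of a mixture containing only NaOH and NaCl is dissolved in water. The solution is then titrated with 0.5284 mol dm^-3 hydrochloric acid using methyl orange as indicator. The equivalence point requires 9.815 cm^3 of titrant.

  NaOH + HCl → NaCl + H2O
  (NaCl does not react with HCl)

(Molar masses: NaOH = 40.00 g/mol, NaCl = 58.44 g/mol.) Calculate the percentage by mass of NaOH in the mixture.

35.10 %

n(HCl) = 0.009815 × 0.5284 = 5.186 × 10^-3 mol
Let x = n(NaOH), y = n(NaCl).
Titrant: 1x = 5.186 × 10^-3;  mass: 40.00x + 58.44y = 0.5911
Solving, x = 5.186 × 10^-3 mol, y = 6.565 × 10^-3 mol
mass of NaOH = 5.186 × 10^-3 × 40.00 = 0.2074 g
% NaOH = 0.2074 / 0.5911 × 100 = 35.10 %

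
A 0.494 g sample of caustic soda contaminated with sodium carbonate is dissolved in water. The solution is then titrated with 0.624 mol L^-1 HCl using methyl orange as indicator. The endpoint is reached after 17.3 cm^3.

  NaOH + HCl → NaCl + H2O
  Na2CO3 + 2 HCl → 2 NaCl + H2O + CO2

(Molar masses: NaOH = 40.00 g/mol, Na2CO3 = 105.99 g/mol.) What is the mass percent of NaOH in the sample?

48.7 %

n(HCl) = 0.0173 × 0.624 = 0.0108 mol
Let x = n(NaOH), y = n(Na2CO3).
Titrant: 1x + 2y = 0.0108;  mass: 40.00x + 105.99y = 0.494
Solving, x = 6.01 × 10^-3 mol, y = 2.39 × 10^-3 mol
mass of NaOH = 6.01 × 10^-3 × 40.00 = 0.240 g
% NaOH = 0.240 / 0.494 × 100 = 48.7 %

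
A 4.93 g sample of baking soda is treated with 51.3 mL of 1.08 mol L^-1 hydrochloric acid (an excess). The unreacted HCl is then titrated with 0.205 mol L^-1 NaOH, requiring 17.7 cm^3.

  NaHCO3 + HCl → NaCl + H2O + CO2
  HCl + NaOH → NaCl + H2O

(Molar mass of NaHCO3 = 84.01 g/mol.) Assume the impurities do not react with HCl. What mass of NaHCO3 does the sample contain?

4.35 g

n(HCl) added = 0.0513 × 1.08 = 0.0554 mol
n(NaOH) used in back-titration = 0.0177 × 0.205 = 3.63 × 10^-3 mol
n(HCl) left over = 3.63 × 10^-3 mol (1:1 ratio)
n(HCl) consumed by analyte = 0.0554 − 3.63 × 10^-3 = 0.0518 mol
n(NaHCO3) = 0.0518 mol (1:1 ratio)
mass of NaHCO3 = 0.0518 × 84.01 = 4.35 g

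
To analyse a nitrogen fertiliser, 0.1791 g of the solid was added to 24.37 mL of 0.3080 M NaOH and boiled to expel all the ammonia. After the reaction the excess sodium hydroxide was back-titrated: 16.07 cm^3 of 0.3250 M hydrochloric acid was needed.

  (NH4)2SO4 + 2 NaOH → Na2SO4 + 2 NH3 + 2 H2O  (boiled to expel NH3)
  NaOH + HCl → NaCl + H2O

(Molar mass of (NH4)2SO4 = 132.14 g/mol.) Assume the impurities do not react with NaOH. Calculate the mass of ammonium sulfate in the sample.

n(NaOH) added = 0.02437 × 0.3080 = 7.506 × 10^-3 mol
n(HCl) used in back-titration = 0.01607 × 0.3250 = 5.223 × 10^-3 mol
n(NaOH) left over = 5.223 × 10^-3 mol (1:1 ratio)
n(NaOH) consumed by analyte = 7.506 × 10^-3 − 5.223 × 10^-3 = 2.283 × 10^-3 mol
From the 1:2 ratio, n((NH4)2SO4) = 1/2 × 2.283 × 10^-3 = 1.142 × 10^-3 mol
mass of (NH4)2SO4 = 1.142 × 10^-3 × 132.14 = 0.1509 g

0.1509 g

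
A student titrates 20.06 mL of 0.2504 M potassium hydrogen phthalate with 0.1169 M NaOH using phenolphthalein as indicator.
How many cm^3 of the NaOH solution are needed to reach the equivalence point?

42.97 mL

KHC8H4O4 + NaOH → KNaC8H4O4 + H2O
n(KHC8H4O4) = 0.02006 L × 0.2504 mol/L = 5.023 × 10^-3 mol
n(NaOH) = 5.023 × 10^-3 mol (1:1 stoichiometry)
V(NaOH) = 5.023 × 10^-3 mol / 0.1169 mol/L = 0.04297 L = 42.97 mL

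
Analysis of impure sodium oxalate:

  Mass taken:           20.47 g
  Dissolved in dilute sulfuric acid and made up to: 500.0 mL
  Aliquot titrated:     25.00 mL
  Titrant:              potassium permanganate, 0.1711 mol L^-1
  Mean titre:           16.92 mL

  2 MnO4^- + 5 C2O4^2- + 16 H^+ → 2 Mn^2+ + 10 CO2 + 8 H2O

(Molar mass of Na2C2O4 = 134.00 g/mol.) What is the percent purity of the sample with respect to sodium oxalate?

94.76 %

n(KMnO4) per titration = 0.01692 × 0.1711 = 2.895 × 10^-3 mol
From the 5:2 ratio, n(Na2C2O4) in each aliquot = 5/2 × 2.895 × 10^-3 = 7.238 × 10^-3 mol
n(Na2C2O4) in the whole flask = 7.238 × 10^-3 × 500.0/25.00 = 0.1448 mol
mass of Na2C2O4 = 0.1448 × 134.00 = 19.40 g
% Na2C2O4 = 19.40 / 20.47 × 100 = 94.76 %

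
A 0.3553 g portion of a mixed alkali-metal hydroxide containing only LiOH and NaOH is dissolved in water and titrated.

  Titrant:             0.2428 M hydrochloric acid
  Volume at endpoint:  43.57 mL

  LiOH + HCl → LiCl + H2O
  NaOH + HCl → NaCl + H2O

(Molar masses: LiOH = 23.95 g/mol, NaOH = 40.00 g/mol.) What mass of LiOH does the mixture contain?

n(HCl) = 0.04357 × 0.2428 = 0.01058 mol
Let x = n(LiOH), y = n(NaOH).
Titrant: 1x + 1y = 0.01058;  mass: 23.95x + 40.00y = 0.3553
Solving, x = 4.228 × 10^-3 mol, y = 6.351 × 10^-3 mol
mass of LiOH = 4.228 × 10^-3 × 23.95 = 0.1012 g

0.1012 g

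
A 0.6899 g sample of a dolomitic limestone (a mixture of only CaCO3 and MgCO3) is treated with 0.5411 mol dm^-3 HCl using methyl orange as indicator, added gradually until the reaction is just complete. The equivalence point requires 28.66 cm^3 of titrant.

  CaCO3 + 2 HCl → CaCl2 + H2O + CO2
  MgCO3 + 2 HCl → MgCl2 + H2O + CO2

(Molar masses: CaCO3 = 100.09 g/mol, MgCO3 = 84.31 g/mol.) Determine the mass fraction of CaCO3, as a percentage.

33.25 %

n(HCl) = 0.02866 × 0.5411 = 0.01551 mol
Let x = n(CaCO3), y = n(MgCO3).
Titrant: 2x + 2y = 0.01551;  mass: 100.09x + 84.31y = 0.6899
Solving, x = 2.292 × 10^-3 mol, y = 5.462 × 10^-3 mol
mass of CaCO3 = 2.292 × 10^-3 × 100.09 = 0.2294 g
% CaCO3 = 0.2294 / 0.6899 × 100 = 33.25 %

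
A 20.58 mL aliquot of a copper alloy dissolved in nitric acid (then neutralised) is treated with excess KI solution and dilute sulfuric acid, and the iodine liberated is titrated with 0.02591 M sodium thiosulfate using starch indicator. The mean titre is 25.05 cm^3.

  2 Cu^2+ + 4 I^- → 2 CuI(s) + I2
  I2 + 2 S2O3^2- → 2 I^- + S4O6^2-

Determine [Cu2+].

n(S2O3^2-) = 0.02505 × 0.02591 = 6.490 × 10^-4 mol
n(I2) = n(S2O3^2-)/2 = 3.245 × 10^-4 mol
From the 2:1 ratio, n(Cu2+) in the aliquot = 2/1 × 3.245 × 10^-4 = 6.490 × 10^-4 mol
[Cu2+] = 6.490 × 10^-4 / 0.02058 = 0.03154 mol/L

0.03154 M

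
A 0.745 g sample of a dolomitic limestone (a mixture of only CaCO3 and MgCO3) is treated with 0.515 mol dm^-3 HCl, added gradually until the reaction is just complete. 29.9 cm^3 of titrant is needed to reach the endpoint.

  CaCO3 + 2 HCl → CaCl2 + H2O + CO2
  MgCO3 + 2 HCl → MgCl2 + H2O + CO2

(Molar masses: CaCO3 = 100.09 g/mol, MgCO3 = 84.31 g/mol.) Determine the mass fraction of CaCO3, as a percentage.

81.6 %

n(HCl) = 0.0299 × 0.515 = 0.0154 mol
Let x = n(CaCO3), y = n(MgCO3).
Titrant: 2x + 2y = 0.0154;  mass: 100.09x + 84.31y = 0.745
Solving, x = 6.08 × 10^-3 mol, y = 1.62 × 10^-3 mol
mass of CaCO3 = 6.08 × 10^-3 × 100.09 = 0.608 g
% CaCO3 = 0.608 / 0.745 × 100 = 81.6 %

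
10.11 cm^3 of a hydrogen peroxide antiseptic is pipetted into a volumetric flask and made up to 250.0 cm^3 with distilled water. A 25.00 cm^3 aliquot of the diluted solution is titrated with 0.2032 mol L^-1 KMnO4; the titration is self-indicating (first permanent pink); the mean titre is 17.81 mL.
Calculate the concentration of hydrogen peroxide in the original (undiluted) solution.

8.949 mol/L

2 MnO4^- + 5 H2O2 + 6 H^+ → 2 Mn^2+ + 5 O2 + 8 H2O
n(KMnO4) = 0.01781 × 0.2032 = 3.619 × 10^-3 mol
From the 5:2 ratio, n(H2O2) in the aliquot = 5/2 × 3.619 × 10^-3 = 9.047 × 10^-3 mol
[H2O2]_dilute = 9.047 × 10^-3 / 0.02500 = 0.3619 mol/L
Dilution factor = 250.0 / 10.11 = 24.73
[H2O2]_stock = 0.3619 × 24.73 = 8.949 mol/L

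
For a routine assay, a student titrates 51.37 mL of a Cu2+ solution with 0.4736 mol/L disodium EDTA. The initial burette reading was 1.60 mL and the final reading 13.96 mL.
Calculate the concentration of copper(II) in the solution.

0.1140 mol/L

Cu^2+ + EDTA^4- → [Cu(EDTA)]^2-
n(EDTA) = 0.01236 L × 0.4736 mol/L = 5.854 × 10^-3 mol
n(Cu2+) = 5.854 × 10^-3 mol (1:1 mole ratio)
[Cu2+] = 5.854 × 10^-3 mol / 0.05137 L = 0.1140 mol/L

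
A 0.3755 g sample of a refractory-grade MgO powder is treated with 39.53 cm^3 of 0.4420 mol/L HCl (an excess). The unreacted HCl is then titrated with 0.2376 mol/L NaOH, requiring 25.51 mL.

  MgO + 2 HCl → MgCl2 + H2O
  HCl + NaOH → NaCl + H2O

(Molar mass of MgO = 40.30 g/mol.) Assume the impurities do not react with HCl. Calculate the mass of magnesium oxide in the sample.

n(HCl) added = 0.03953 × 0.4420 = 0.01747 mol
n(NaOH) used in back-titration = 0.02551 × 0.2376 = 6.061 × 10^-3 mol
n(HCl) left over = 6.061 × 10^-3 mol (1:1 ratio)
n(HCl) consumed by analyte = 0.01747 − 6.061 × 10^-3 = 0.01141 mol
From the 1:2 ratio, n(MgO) = 1/2 × 0.01141 = 5.706 × 10^-3 mol
mass of MgO = 5.706 × 10^-3 × 40.30 = 0.2299 g

0.2299 g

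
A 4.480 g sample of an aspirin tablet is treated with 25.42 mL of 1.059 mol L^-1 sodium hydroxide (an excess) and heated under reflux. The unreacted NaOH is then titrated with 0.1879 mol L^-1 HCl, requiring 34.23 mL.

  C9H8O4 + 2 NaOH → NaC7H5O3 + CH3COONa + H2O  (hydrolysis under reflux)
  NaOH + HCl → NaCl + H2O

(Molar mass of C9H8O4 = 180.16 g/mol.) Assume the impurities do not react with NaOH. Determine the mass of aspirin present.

n(NaOH) added = 0.02542 × 1.059 = 0.02692 mol
n(HCl) used in back-titration = 0.03423 × 0.1879 = 6.432 × 10^-3 mol
n(NaOH) left over = 6.432 × 10^-3 mol (1:1 ratio)
n(NaOH) consumed by analyte = 0.02692 − 6.432 × 10^-3 = 0.02049 mol
From the 1:2 ratio, n(C9H8O4) = 1/2 × 0.02049 = 0.01024 mol
mass of C9H8O4 = 0.01024 × 180.16 = 1.846 g

1.846 g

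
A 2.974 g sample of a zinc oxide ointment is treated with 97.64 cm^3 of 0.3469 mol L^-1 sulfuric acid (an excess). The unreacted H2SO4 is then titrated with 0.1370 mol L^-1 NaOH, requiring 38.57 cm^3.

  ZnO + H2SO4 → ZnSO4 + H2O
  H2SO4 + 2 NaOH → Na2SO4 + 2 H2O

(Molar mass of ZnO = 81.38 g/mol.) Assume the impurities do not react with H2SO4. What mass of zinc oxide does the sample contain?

2.541 g

n(H2SO4) added = 0.09764 × 0.3469 = 0.03387 mol
n(NaOH) used in back-titration = 0.03857 × 0.1370 = 5.284 × 10^-3 mol
From the 1:2 ratio, n(H2SO4) left over = 1/2 × 5.284 × 10^-3 = 2.642 × 10^-3 mol
n(H2SO4) consumed by analyte = 0.03387 − 2.642 × 10^-3 = 0.03123 mol
n(ZnO) = 0.03123 mol (1:1 ratio)
mass of ZnO = 0.03123 × 81.38 = 2.541 g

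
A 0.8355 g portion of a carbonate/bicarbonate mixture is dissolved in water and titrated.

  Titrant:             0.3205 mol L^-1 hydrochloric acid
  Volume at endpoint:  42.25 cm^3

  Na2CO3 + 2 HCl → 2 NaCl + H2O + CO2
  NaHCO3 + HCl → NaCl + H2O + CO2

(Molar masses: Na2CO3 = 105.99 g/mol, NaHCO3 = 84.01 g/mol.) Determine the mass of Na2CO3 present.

0.5162 g

n(HCl) = 0.04225 × 0.3205 = 0.01354 mol
Let x = n(Na2CO3), y = n(NaHCO3).
Titrant: 2x + 1y = 0.01354;  mass: 105.99x + 84.01y = 0.8355
Solving, x = 4.870 × 10^-3 mol, y = 3.801 × 10^-3 mol
mass of Na2CO3 = 4.870 × 10^-3 × 105.99 = 0.5162 g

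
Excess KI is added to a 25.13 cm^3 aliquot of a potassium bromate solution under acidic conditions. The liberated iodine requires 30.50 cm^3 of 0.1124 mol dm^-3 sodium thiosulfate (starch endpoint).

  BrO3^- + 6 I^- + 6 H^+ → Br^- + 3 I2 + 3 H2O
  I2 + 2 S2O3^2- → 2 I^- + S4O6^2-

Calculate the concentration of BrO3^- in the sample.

n(S2O3^2-) = 0.03050 × 0.1124 = 3.428 × 10^-3 mol
n(I2) = n(S2O3^2-)/2 = 1.714 × 10^-3 mol
From the 1:3 ratio, n(BrO3^-) in the aliquot = 1/3 × 1.714 × 10^-3 = 5.714 × 10^-4 mol
[BrO3^-] = 5.714 × 10^-4 / 0.02513 = 0.02274 mol/L

0.02274 mol/L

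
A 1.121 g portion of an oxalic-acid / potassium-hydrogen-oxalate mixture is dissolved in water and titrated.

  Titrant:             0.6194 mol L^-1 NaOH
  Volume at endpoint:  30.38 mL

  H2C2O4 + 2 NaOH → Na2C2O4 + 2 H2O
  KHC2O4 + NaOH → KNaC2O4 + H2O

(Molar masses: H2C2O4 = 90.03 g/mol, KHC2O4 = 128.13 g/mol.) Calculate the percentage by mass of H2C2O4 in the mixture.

n(NaOH) = 0.03038 × 0.6194 = 0.01882 mol
Let x = n(H2C2O4), y = n(KHC2O4).
Titrant: 2x + 1y = 0.01882;  mass: 90.03x + 128.13y = 1.121
Solving, x = 7.761 × 10^-3 mol, y = 3.296 × 10^-3 mol
mass of H2C2O4 = 7.761 × 10^-3 × 90.03 = 0.6987 g
% H2C2O4 = 0.6987 / 1.121 × 100 = 62.33 %

62.33 %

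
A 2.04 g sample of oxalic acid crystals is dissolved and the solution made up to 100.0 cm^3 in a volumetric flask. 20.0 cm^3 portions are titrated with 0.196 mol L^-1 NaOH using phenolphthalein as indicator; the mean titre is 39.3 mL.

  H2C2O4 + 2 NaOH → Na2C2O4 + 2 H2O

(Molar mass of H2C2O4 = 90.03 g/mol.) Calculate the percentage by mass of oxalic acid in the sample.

n(NaOH) per titration = 0.0393 × 0.196 = 7.70 × 10^-3 mol
From the 1:2 ratio, n(H2C2O4) in each aliquot = 1/2 × 7.70 × 10^-3 = 3.85 × 10^-3 mol
n(H2C2O4) in the whole flask = 3.85 × 10^-3 × 100.0/20.0 = 0.0193 mol
mass of H2C2O4 = 0.0193 × 90.03 = 1.73 g
% H2C2O4 = 1.73 / 2.04 × 100 = 85.0 %

85.0 %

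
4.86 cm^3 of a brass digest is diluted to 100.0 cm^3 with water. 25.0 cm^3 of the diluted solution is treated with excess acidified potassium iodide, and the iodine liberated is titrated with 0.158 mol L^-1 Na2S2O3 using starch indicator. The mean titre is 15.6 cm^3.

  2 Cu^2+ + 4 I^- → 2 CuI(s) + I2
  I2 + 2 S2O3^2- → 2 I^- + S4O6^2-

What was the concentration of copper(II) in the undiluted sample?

n(S2O3^2-) = 0.0156 × 0.158 = 2.46 × 10^-3 mol
n(I2) = n(S2O3^2-)/2 = 1.23 × 10^-3 mol
From the 2:1 ratio, n(Cu2+) in the aliquot = 2/1 × 1.23 × 10^-3 = 2.46 × 10^-3 mol
[Cu2+]_dilute = 2.46 × 10^-3 / 0.0250 = 0.0986 mol/L
[Cu2+]_original = 0.0986 × 100.0/4.86 = 2.03 mol/L

2.03 mol/L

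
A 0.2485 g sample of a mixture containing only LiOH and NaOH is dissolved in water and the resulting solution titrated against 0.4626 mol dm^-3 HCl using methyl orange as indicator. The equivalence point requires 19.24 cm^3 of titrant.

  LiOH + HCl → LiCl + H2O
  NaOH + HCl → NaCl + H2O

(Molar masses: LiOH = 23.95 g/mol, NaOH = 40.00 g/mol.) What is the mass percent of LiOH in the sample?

n(HCl) = 0.01924 × 0.4626 = 8.900 × 10^-3 mol
Let x = n(LiOH), y = n(NaOH).
Titrant: 1x + 1y = 8.900 × 10^-3;  mass: 23.95x + 40.00y = 0.2485
Solving, x = 6.699 × 10^-3 mol, y = 2.202 × 10^-3 mol
mass of LiOH = 6.699 × 10^-3 × 23.95 = 0.1604 g
% LiOH = 0.1604 / 0.2485 × 100 = 64.56 %

64.56 %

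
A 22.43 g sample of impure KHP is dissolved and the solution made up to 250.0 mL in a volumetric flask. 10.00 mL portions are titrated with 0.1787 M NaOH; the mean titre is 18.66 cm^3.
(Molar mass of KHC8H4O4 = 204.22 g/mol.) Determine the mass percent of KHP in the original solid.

KHC8H4O4 + NaOH → KNaC8H4O4 + H2O
n(NaOH) per titration = 0.01866 × 0.1787 = 3.335 × 10^-3 mol
n(KHC8H4O4) in each aliquot = 3.335 × 10^-3 mol (1:1 ratio)
n(KHC8H4O4) in the whole flask = 3.335 × 10^-3 × 250.0/10.00 = 0.08336 mol
mass of KHC8H4O4 = 0.08336 × 204.22 = 17.02 g
% KHC8H4O4 = 17.02 / 22.43 × 100 = 75.90 %

75.90 %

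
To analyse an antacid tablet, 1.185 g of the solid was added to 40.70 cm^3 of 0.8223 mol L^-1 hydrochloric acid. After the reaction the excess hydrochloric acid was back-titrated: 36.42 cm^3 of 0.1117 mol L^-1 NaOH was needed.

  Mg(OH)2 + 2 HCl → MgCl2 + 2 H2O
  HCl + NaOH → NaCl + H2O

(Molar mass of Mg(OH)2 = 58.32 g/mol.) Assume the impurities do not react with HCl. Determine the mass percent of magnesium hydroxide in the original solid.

n(HCl) added = 0.04070 × 0.8223 = 0.03347 mol
n(NaOH) used in back-titration = 0.03642 × 0.1117 = 4.068 × 10^-3 mol
n(HCl) left over = 4.068 × 10^-3 mol (1:1 ratio)
n(HCl) consumed by analyte = 0.03347 − 4.068 × 10^-3 = 0.02940 mol
From the 1:2 ratio, n(Mg(OH)2) = 1/2 × 0.02940 = 0.01470 mol
mass of Mg(OH)2 = 0.01470 × 58.32 = 0.8573 g
% Mg(OH)2 = 0.8573 / 1.185 × 100 = 72.35 %

72.35 %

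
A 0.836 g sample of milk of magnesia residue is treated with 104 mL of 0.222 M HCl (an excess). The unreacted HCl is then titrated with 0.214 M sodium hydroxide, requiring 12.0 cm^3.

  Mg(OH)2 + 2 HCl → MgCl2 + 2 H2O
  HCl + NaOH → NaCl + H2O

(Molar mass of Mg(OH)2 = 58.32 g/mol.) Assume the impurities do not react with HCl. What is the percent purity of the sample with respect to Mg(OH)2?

n(HCl) added = 0.104 × 0.222 = 0.0231 mol
n(NaOH) used in back-titration = 0.0120 × 0.214 = 2.57 × 10^-3 mol
n(HCl) left over = 2.57 × 10^-3 mol (1:1 ratio)
n(HCl) consumed by analyte = 0.0231 − 2.57 × 10^-3 = 0.0205 mol
From the 1:2 ratio, n(Mg(OH)2) = 1/2 × 0.0205 = 0.0103 mol
mass of Mg(OH)2 = 0.0103 × 58.32 = 0.598 g
% Mg(OH)2 = 0.598 / 0.836 × 100 = 71.6 %

71.6 %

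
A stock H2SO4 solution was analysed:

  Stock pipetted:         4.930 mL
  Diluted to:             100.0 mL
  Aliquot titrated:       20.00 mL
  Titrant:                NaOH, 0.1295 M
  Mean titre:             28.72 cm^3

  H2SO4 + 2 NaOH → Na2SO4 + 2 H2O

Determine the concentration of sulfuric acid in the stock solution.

1.886 M

n(NaOH) = 0.02872 × 0.1295 = 3.719 × 10^-3 mol
From the 1:2 ratio, n(H2SO4) in the aliquot = 1/2 × 3.719 × 10^-3 = 1.860 × 10^-3 mol
[H2SO4]_dilute = 1.860 × 10^-3 / 0.02000 = 0.09298 mol/L
Dilution factor = 100.0 / 4.930 = 20.28
[H2SO4]_stock = 0.09298 × 20.28 = 1.886 mol/L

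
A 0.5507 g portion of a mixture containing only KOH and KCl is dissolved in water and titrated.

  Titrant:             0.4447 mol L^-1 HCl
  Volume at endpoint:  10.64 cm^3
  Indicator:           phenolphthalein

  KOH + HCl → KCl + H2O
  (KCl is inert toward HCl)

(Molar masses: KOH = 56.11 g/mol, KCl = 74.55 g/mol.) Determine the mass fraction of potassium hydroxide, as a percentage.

48.21 %

n(HCl) = 0.01064 × 0.4447 = 4.732 × 10^-3 mol
Let x = n(KOH), y = n(KCl).
Titrant: 1x = 4.732 × 10^-3;  mass: 56.11x + 74.55y = 0.5507
Solving, x = 4.732 × 10^-3 mol, y = 3.826 × 10^-3 mol
mass of KOH = 4.732 × 10^-3 × 56.11 = 0.2655 g
% KOH = 0.2655 / 0.5507 × 100 = 48.21 %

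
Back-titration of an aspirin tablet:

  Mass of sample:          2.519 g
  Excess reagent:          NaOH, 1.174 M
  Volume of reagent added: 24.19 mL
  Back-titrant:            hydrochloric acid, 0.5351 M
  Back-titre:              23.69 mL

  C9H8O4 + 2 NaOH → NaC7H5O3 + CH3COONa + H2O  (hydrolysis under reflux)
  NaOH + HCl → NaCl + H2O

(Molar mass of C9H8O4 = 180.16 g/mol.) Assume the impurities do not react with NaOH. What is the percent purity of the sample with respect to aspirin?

n(NaOH) added = 0.02419 × 1.174 = 0.02840 mol
n(HCl) used in back-titration = 0.02369 × 0.5351 = 0.01268 mol
n(NaOH) left over = 0.01268 mol (1:1 ratio)
n(NaOH) consumed by analyte = 0.02840 − 0.01268 = 0.01572 mol
From the 1:2 ratio, n(C9H8O4) = 1/2 × 0.01572 = 7.861 × 10^-3 mol
mass of C9H8O4 = 7.861 × 10^-3 × 180.16 = 1.416 g
% C9H8O4 = 1.416 / 2.519 × 100 = 56.22 %

56.22 %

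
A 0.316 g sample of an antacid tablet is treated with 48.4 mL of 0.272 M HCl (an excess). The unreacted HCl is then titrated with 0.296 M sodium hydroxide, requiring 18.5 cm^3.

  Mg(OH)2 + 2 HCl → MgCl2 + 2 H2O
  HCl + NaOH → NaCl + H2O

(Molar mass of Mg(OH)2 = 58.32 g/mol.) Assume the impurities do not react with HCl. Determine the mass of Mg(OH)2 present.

0.224 g

n(HCl) added = 0.0484 × 0.272 = 0.0132 mol
n(NaOH) used in back-titration = 0.0185 × 0.296 = 5.48 × 10^-3 mol
n(HCl) left over = 5.48 × 10^-3 mol (1:1 ratio)
n(HCl) consumed by analyte = 0.0132 − 5.48 × 10^-3 = 7.69 × 10^-3 mol
From the 1:2 ratio, n(Mg(OH)2) = 1/2 × 7.69 × 10^-3 = 3.84 × 10^-3 mol
mass of Mg(OH)2 = 3.84 × 10^-3 × 58.32 = 0.224 g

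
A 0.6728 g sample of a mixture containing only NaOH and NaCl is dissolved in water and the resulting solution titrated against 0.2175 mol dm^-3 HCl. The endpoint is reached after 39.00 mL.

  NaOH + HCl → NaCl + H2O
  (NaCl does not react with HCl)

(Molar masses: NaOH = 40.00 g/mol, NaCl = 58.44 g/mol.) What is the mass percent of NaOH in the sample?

n(HCl) = 0.03900 × 0.2175 = 8.482 × 10^-3 mol
Let x = n(NaOH), y = n(NaCl).
Titrant: 1x = 8.482 × 10^-3;  mass: 40.00x + 58.44y = 0.6728
Solving, x = 8.482 × 10^-3 mol, y = 5.707 × 10^-3 mol
mass of NaOH = 8.482 × 10^-3 × 40.00 = 0.3393 g
% NaOH = 0.3393 / 0.6728 × 100 = 50.43 %

50.43 %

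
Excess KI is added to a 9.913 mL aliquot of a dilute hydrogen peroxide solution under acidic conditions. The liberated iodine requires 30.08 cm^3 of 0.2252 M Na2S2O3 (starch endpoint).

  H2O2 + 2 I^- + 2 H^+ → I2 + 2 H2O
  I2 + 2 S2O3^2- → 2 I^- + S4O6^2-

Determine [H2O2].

n(S2O3^2-) = 0.03008 × 0.2252 = 6.774 × 10^-3 mol
n(I2) = n(S2O3^2-)/2 = 3.387 × 10^-3 mol
n(H2O2) in the aliquot = 3.387 × 10^-3 mol (1:1 ratio)
[H2O2] = 3.387 × 10^-3 / 0.009913 = 0.3417 mol/L

0.3417 M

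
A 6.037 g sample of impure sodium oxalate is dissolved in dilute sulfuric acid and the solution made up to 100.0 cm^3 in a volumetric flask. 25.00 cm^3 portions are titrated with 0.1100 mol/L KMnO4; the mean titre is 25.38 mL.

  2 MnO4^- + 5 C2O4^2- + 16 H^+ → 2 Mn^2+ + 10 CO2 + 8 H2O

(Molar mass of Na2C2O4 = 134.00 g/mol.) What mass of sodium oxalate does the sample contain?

3.741 g

n(KMnO4) per titration = 0.02538 × 0.1100 = 2.792 × 10^-3 mol
From the 5:2 ratio, n(Na2C2O4) in each aliquot = 5/2 × 2.792 × 10^-3 = 6.979 × 10^-3 mol
n(Na2C2O4) in the whole flask = 6.979 × 10^-3 × 100.0/25.00 = 0.02792 mol
mass of Na2C2O4 = 0.02792 × 134.00 = 3.741 g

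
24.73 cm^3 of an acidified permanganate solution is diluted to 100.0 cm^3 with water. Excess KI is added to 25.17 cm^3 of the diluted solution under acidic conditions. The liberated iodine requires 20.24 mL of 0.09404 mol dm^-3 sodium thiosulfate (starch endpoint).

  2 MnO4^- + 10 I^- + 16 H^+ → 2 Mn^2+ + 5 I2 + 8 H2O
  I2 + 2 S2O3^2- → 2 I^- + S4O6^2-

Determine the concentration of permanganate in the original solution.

0.06116 mol/L

n(S2O3^2-) = 0.02024 × 0.09404 = 1.903 × 10^-3 mol
n(I2) = n(S2O3^2-)/2 = 9.517 × 10^-4 mol
From the 2:5 ratio, n(MnO4^-) in the aliquot = 2/5 × 9.517 × 10^-4 = 3.807 × 10^-4 mol
[MnO4^-]_dilute = 3.807 × 10^-4 / 0.02517 = 0.01512 mol/L
[MnO4^-]_original = 0.01512 × 100.0/24.73 = 0.06116 mol/L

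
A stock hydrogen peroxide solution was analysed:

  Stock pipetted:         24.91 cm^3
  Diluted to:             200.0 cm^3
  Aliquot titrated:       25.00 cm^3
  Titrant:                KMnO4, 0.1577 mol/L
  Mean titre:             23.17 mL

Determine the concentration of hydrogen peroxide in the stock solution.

2 MnO4^- + 5 H2O2 + 6 H^+ → 2 Mn^2+ + 5 O2 + 8 H2O
n(KMnO4) = 0.02317 × 0.1577 = 3.654 × 10^-3 mol
From the 5:2 ratio, n(H2O2) in the aliquot = 5/2 × 3.654 × 10^-3 = 9.135 × 10^-3 mol
[H2O2]_dilute = 9.135 × 10^-3 / 0.02500 = 0.3654 mol/L
Dilution factor = 200.0 / 24.91 = 8.029
[H2O2]_stock = 0.3654 × 8.029 = 2.934 mol/L

2.934 mol/L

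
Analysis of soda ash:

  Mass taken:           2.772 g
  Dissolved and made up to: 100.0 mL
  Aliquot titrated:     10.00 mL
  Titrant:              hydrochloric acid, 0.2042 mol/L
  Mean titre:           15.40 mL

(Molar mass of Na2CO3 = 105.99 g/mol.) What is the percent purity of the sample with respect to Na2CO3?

Na2CO3 + 2 HCl → 2 NaCl + H2O + CO2
n(HCl) per titration = 0.01540 × 0.2042 = 3.145 × 10^-3 mol
From the 1:2 ratio, n(Na2CO3) in each aliquot = 1/2 × 3.145 × 10^-3 = 1.572 × 10^-3 mol
n(Na2CO3) in the whole flask = 1.572 × 10^-3 × 100.0/10.00 = 0.01572 mol
mass of Na2CO3 = 0.01572 × 105.99 = 1.667 g
% Na2CO3 = 1.667 / 2.772 × 100 = 60.12 %

60.12 %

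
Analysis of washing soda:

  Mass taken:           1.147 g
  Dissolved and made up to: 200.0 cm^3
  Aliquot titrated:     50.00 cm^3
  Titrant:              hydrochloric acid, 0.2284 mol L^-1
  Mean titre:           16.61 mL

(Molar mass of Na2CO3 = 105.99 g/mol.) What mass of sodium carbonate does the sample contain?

Na2CO3 + 2 HCl → 2 NaCl + H2O + CO2
n(HCl) per titration = 0.01661 × 0.2284 = 3.794 × 10^-3 mol
From the 1:2 ratio, n(Na2CO3) in each aliquot = 1/2 × 3.794 × 10^-3 = 1.897 × 10^-3 mol
n(Na2CO3) in the whole flask = 1.897 × 10^-3 × 200.0/50.00 = 7.587 × 10^-3 mol
mass of Na2CO3 = 7.587 × 10^-3 × 105.99 = 0.8042 g

0.8042 g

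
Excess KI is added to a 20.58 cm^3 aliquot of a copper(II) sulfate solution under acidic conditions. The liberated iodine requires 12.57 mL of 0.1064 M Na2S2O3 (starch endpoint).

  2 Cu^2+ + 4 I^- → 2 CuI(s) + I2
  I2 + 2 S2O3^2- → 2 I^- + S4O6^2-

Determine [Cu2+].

n(S2O3^2-) = 0.01257 × 0.1064 = 1.337 × 10^-3 mol
n(I2) = n(S2O3^2-)/2 = 6.687 × 10^-4 mol
From the 2:1 ratio, n(Cu2+) in the aliquot = 2/1 × 6.687 × 10^-4 = 1.337 × 10^-3 mol
[Cu2+] = 1.337 × 10^-3 / 0.02058 = 0.06499 mol/L

0.06499 M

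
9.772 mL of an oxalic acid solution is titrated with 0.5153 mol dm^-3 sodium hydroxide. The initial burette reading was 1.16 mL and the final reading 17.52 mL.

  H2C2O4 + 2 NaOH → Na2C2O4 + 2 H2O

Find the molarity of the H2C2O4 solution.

n(NaOH) = 0.01636 L × 0.5153 mol/L = 8.430 × 10^-3 mol
From the 1:2 mole ratio, n(H2C2O4) = 1/2 × 8.430 × 10^-3 = 4.215 × 10^-3 mol
[H2C2O4] = 4.215 × 10^-3 mol / 0.009772 L = 0.4314 mol/L

0.4314 mol/L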